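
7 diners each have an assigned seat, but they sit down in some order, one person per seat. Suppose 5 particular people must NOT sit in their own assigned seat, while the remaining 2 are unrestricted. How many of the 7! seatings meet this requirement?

2428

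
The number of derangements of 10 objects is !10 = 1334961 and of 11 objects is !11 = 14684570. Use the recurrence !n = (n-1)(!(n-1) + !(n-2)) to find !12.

176214841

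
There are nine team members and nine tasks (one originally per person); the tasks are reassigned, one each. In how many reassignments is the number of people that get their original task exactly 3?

22260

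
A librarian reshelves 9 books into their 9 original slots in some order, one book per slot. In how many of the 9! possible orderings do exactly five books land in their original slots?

Choose which 5 of the 9 are fixed: C(9,5) = 126.
The remaining 4 must be deranged: !4 = 9.
Total: 126 × 9 = 1134.

1134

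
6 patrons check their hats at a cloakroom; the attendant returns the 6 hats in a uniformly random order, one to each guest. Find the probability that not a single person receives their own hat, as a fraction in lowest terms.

53/144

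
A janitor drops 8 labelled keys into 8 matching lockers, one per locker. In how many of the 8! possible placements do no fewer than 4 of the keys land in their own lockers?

771

Sum C(8,i)·!(8-i) for i = 4..8:
  i=4: C(8,4)·!4 = 70·9 = 630
  i=5: C(8,5)·!3 = 56·2 = 112
  i=6: C(8,6)·!2 = 28·1 = 28
  i=7: C(8,7)·!1 = 8·0 = 0
  i=8: C(8,8)·!0 = 1·1 = 1
Total = 771.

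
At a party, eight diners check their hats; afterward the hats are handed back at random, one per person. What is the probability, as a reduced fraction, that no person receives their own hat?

Favorable outcomes: !8 = 14833.
Total outcomes: 8! = 40320.
Probability = 14833/40320 = 2119/5760.

2119/5760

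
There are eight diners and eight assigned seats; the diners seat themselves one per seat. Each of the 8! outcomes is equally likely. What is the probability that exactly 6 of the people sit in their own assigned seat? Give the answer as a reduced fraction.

1/1440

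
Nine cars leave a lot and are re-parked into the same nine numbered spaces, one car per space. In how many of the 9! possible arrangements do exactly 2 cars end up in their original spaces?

66744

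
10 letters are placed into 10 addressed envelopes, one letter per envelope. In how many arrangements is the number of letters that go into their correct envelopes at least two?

958879

# with exactly i fixed is C(10,i)·!(10-i); sum over i=2..10:
  i=2: C(10,2)·!8 = 45·14833 = 667485
  i=3: C(10,3)·!7 = 120·1854 = 222480
  i=4: C(10,4)·!6 = 210·265 = 55650
  i=5: C(10,5)·!5 = 252·44 = 11088
  i=6: C(10,6)·!4 = 210·9 = 1890
  i=7: C(10,7)·!3 = 120·2 = 240
  i=8: C(10,8)·!2 = 45·1 = 45
  i=9: C(10,9)·!1 = 10·0 = 0
  i=10: C(10,10)·!0 = 1·1 = 1
Total = 958879.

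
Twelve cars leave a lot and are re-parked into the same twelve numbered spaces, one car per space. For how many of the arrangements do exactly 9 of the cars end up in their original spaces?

Pick the 9 fixed positions: C(12,9) = 220 ways.
The remaining 3 must be deranged: !3 = 2.
Total: 220 × 2 = 440.

440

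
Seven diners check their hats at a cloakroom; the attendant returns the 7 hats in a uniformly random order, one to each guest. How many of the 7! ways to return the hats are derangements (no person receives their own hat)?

1854

The subfactorial !7 = [7!/e] (nearest integer).
7! = 5040, and 5040/e ≈ 1854.11, so !7 = 1854.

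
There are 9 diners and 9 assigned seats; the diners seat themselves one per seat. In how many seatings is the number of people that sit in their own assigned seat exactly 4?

Choose which 4 of the 9 are fixed: C(9,4) = 126.
The remaining 5 must be deranged: !5 = 44.
Total: 126 × 44 = 5544.

5544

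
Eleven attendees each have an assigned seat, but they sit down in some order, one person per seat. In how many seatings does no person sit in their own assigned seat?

Recurrence: !11 = 10·(!10 + !9).
!11 = 10·(1334961 + 133496) = 10·1468457 = 14684570

14684570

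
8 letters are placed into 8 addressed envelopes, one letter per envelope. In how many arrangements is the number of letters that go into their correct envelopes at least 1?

# with exactly i fixed is C(8,i)·!(8-i); sum over i=1..8:
  i=1: C(8,1)·!7 = 8·1854 = 14832
  i=2: C(8,2)·!6 = 28·265 = 7420
  i=3: C(8,3)·!5 = 56·44 = 2464
  i=4: C(8,4)·!4 = 70·9 = 630
  i=5: C(8,5)·!3 = 56·2 = 112
  i=6: C(8,6)·!2 = 28·1 = 28
  i=7: C(8,7)·!1 = 8·0 = 0
  i=8: C(8,8)·!0 = 1·1 = 1
Total = 25487.

25487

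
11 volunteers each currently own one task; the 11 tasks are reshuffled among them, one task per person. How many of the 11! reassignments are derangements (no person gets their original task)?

14684570

!11 = 11! · Σ_{k=0}^{11} (-1)^k/k!
= 11! - 11!/1! + 11!/2! - 11!/3! + 11!/4! - 11!/5! + 11!/6! - 11!/7! + 11!/8! - 11!/9! + 11!/10! - 11!/11!
= 39916800 - 39916800 + 19958400 - 6652800 + 1663200 - 332640 + 55440 - 7920 + 990 - 110 + 11 - 1
= 14684570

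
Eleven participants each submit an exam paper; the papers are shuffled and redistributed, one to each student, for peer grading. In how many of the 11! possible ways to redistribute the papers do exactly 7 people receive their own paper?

2970

Pick the 7 fixed positions: C(11,7) = 330 ways.
The remaining 4 must be deranged: !4 = 9.
Total: 330 × 9 = 2970.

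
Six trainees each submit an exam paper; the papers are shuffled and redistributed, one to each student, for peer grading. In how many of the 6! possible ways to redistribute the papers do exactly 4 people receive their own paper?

Choose which 4 of the 6 are fixed: C(6,4) = 15.
The remaining 2 must be deranged: !2 = 1.
Total: 15 × 1 = 15.

15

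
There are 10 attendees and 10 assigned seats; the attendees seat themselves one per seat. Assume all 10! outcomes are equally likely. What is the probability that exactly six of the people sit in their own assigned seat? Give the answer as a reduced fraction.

1/1920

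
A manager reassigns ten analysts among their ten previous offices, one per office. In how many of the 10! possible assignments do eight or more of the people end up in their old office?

# with exactly i fixed is C(10,i)·!(10-i); sum over i=8..10:
  i=8: C(10,8)·!2 = 45·1 = 45
  i=9: C(10,9)·!1 = 10·0 = 0
  i=10: C(10,10)·!0 = 1·1 = 1
Total = 46.

46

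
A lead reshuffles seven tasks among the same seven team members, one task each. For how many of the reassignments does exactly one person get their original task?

1855

Choose which one of the 7 is fixed: C(7,1) = 7.
The remaining 6 must be deranged: !6 = 265.
Total: 7 × 265 = 1855.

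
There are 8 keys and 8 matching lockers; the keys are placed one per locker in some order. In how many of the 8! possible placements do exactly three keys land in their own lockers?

2464

Choose which 3 of the 8 are fixed: C(8,3) = 56.
The remaining 5 must be deranged: !5 = 44.
Total: 56 × 44 = 2464.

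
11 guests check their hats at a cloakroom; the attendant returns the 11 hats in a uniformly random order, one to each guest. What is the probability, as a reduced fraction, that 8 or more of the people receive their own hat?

193/19958400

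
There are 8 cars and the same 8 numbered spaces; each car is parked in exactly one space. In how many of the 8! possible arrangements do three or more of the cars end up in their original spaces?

# with exactly i fixed is C(8,i)·!(8-i); sum over i=3..8:
  i=3: C(8,3)·!5 = 56·44 = 2464
  i=4: C(8,4)·!4 = 70·9 = 630
  i=5: C(8,5)·!3 = 56·2 = 112
  i=6: C(8,6)·!2 = 28·1 = 28
  i=7: C(8,7)·!1 = 8·0 = 0
  i=8: C(8,8)·!0 = 1·1 = 1
Total = 3235.

3235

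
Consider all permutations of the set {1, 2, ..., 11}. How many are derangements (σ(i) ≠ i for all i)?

The number of derangements of 11 is !11 = Σ_{k=0}^{11} (-1)^k·11!/k!
= 11! - 11!/1! + 11!/2! - 11!/3! + 11!/4! - 11!/5! + 11!/6! - 11!/7! + 11!/8! - 11!/9! + 11!/10! - 11!/11!
= 39916800 - 39916800 + 19958400 - 6652800 + 1663200 - 332640 + 55440 - 7920 + 990 - 110 + 11 - 1
= 14684570

14684570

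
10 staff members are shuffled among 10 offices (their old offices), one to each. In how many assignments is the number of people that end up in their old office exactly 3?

222480

Pick the 3 fixed positions: C(10,3) = 120 ways.
The other 7 form a derangement: !7 = 1854.
Total: 120 × 1854 = 222480.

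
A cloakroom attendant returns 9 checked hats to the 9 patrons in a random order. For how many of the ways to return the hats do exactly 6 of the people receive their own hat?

168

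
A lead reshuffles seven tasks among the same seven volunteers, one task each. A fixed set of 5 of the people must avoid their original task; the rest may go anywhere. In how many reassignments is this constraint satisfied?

2428

Inclusion-exclusion on the 5 forbidden self-matches:
Σ_{j=0}^{5} (-1)^j C(5,j)(7-j)!
= C(5,0)·7! - C(5,1)·6! + C(5,2)·5! - C(5,3)·4! + C(5,4)·3! - C(5,5)·2!
= 5040 - 3600 + 1200 - 240 + 30 - 2
= 2428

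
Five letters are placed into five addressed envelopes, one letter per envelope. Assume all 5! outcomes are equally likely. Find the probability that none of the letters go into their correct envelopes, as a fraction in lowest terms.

Favorable outcomes: !5 = 44.
Total outcomes: 5! = 120.
Probability = 44/120 = 11/30.

11/30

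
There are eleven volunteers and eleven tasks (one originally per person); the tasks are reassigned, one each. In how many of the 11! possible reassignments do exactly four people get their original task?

611820

Choose which 4 of the 11 are fixed: C(11,4) = 330.
The other 7 form a derangement: !7 = 1854.
Total: 330 × 1854 = 611820.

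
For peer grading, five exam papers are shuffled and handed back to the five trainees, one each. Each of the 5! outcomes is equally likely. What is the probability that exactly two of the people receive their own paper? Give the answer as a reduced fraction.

Favorable outcomes: C(5,2)·!3 = 10·2 = 20.
Total outcomes: 5! = 120.
Probability = 20/120 = 1/6.

1/6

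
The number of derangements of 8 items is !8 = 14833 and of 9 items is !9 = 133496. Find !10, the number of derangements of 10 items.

1334961

!10 = (10-1)·(!9 + !8) = 9·(133496 + 14833) = 9·148329 = 1334961.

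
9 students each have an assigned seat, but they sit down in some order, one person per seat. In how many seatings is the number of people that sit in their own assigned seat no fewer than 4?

6883

Sum C(9,i)·!(9-i) for i = 4..9:
  i=4: C(9,4)·!5 = 126·44 = 5544
  i=5: C(9,5)·!4 = 126·9 = 1134
  i=6: C(9,6)·!3 = 84·2 = 168
  i=7: C(9,7)·!2 = 36·1 = 36
  i=8: C(9,8)·!1 = 9·0 = 0
  i=9: C(9,9)·!0 = 1·1 = 1
Total = 6883.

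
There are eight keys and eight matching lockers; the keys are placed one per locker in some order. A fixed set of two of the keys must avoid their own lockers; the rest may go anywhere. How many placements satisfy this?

Inclusion-exclusion on the 2 forbidden self-matches:
Σ_{j=0}^{2} (-1)^j C(2,j)(8-j)!
= C(2,0)·8! - C(2,1)·7! + C(2,2)·6!
= 40320 - 10080 + 720
= 30960

30960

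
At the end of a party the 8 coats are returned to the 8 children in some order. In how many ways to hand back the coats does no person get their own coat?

14833

Use !n = (n-1)(!(n-1) + !(n-2)).
!8 = 7·(1854 + 265) = 7·2119 = 14833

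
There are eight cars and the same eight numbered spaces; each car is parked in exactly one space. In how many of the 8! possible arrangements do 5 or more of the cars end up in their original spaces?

141

Sum C(8,i)·!(8-i) for i = 5..8:
  i=5: C(8,5)·!3 = 56·2 = 112
  i=6: C(8,6)·!2 = 28·1 = 28
  i=7: C(8,7)·!1 = 8·0 = 0
  i=8: C(8,8)·!0 = 1·1 = 1
Total = 141.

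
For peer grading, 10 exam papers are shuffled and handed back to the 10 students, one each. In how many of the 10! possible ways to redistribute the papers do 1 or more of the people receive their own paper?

# with exactly i fixed is C(10,i)·!(10-i); sum over i=1..10:
  i=1: C(10,1)·!9 = 10·133496 = 1334960
  i=2: C(10,2)·!8 = 45·14833 = 667485
  i=3: C(10,3)·!7 = 120·1854 = 222480
  i=4: C(10,4)·!6 = 210·265 = 55650
  i=5: C(10,5)·!5 = 252·44 = 11088
  i=6: C(10,6)·!4 = 210·9 = 1890
  i=7: C(10,7)·!3 = 120·2 = 240
  i=8: C(10,8)·!2 = 45·1 = 45
  i=9: C(10,9)·!1 = 10·0 = 0
  i=10: C(10,10)·!0 = 1·1 = 1
Total = 2293839.

2293839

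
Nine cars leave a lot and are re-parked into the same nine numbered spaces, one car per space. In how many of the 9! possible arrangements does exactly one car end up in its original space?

133497

Choose which one of the 9 is fixed: C(9,1) = 9.
The remaining 8 must be deranged: !8 = 14833.
Total: 9 × 14833 = 133497.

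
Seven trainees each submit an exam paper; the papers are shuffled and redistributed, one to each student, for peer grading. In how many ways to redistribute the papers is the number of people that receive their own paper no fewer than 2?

1331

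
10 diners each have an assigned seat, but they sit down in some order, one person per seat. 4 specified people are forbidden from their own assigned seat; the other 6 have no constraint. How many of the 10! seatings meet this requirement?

Inclusion-exclusion on the 4 forbidden self-matches:
Σ_{j=0}^{4} (-1)^j C(4,j)(10-j)!
= C(4,0)·10! - C(4,1)·9! + C(4,2)·8! - C(4,3)·7! + C(4,4)·6!
= 3628800 - 1451520 + 241920 - 20160 + 720
= 2399760

2399760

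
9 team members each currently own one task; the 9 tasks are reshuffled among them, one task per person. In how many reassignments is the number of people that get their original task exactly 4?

Pick the 4 fixed positions: C(9,4) = 126 ways.
The remaining 5 must be deranged: !5 = 44.
Total: 126 × 44 = 5544.

5544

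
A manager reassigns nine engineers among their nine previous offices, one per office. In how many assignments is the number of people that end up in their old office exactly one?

Choose which one of the 9 is fixed: C(9,1) = 9.
The other 8 form a derangement: !8 = 14833.
Total: 9 × 14833 = 133497.

133497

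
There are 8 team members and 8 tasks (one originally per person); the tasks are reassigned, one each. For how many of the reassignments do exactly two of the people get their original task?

7420

Choose which 2 of the 8 are fixed: C(8,2) = 28.
The remaining 6 must be deranged: !6 = 265.
Total: 28 × 265 = 7420.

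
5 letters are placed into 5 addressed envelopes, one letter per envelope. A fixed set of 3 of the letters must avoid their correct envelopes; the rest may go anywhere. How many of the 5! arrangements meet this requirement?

Inclusion-exclusion on the 3 forbidden self-matches:
Σ_{j=0}^{3} (-1)^j C(3,j)(5-j)!
= C(3,0)·5! - C(3,1)·4! + C(3,2)·3! - C(3,3)·2!
= 120 - 72 + 18 - 2
= 64

64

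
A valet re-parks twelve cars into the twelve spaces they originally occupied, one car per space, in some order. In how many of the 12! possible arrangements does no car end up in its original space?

!12 is the nearest integer to 12!/e.
12! = 479001600, and 479001600/e ≈ 176214840.93, so !12 = 176214841.

176214841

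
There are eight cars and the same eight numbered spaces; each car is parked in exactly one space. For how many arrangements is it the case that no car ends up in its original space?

14833

!8 is the nearest integer to 8!/e.
8! = 40320, and 40320/e ≈ 14832.90, so !8 = 14833.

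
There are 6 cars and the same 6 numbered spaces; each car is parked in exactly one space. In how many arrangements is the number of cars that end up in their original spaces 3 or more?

# with exactly i fixed is C(6,i)·!(6-i); sum over i=3..6:
  i=3: C(6,3)·!3 = 20·2 = 40
  i=4: C(6,4)·!2 = 15·1 = 15
  i=5: C(6,5)·!1 = 6·0 = 0
  i=6: C(6,6)·!0 = 1·1 = 1
Total = 56.

56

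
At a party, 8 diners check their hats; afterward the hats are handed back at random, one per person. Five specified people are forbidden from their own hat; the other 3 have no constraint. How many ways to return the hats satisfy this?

Let A_j be the event that the j-th constrained one is fixed. By inclusion-exclusion over the 5 events:
Σ_{j=0}^{5} (-1)^j C(5,j)(8-j)!
= C(5,0)·8! - C(5,1)·7! + C(5,2)·6! - C(5,3)·5! + C(5,4)·4! - C(5,5)·3!
= 40320 - 25200 + 7200 - 1200 + 120 - 6
= 21234

21234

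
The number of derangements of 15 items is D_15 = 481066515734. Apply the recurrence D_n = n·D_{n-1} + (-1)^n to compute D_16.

7697064251745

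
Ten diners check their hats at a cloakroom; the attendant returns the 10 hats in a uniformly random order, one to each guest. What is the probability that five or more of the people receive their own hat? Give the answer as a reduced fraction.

Favorable outcomes: Σ_{i≥5} C(10,i)·!(10-i) = 252·44 + 210·9 + 120·2 + 45·1 + 10·0 + 1·1 = 13264.
Total outcomes: 10! = 3628800.
Probability = 13264/3628800 = 829/226800.

829/226800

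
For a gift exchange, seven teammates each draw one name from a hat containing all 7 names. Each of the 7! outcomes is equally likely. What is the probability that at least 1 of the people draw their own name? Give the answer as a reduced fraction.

177/280

Favorable outcomes: Σ_{i≥1} C(7,i)·!(7-i) = 7·265 + 21·44 + 35·9 + 35·2 + 21·1 + 7·0 + 1·1 = 3186.
Total outcomes: 7! = 5040.
Probability = 3186/5040 = 177/280.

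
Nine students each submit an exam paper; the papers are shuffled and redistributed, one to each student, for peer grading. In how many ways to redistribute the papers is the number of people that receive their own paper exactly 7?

36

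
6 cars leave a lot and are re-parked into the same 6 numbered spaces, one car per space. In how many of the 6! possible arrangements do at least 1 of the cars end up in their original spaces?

Sum C(6,i)·!(6-i) for i = 1..6:
  i=1: C(6,1)·!5 = 6·44 = 264
  i=2: C(6,2)·!4 = 15·9 = 135
  i=3: C(6,3)·!3 = 20·2 = 40
  i=4: C(6,4)·!2 = 15·1 = 15
  i=5: C(6,5)·!1 = 6·0 = 0
  i=6: C(6,6)·!0 = 1·1 = 1
Total = 455.

455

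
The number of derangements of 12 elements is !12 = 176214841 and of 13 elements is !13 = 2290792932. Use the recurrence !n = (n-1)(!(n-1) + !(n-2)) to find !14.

!14 = (14-1)·(!13 + !12) = 13·(2290792932 + 176214841) = 13·2467007773 = 32071101049.

32071101049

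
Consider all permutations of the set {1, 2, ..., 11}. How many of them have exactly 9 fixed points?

55

Pick the 9 fixed positions: C(11,9) = 55 ways.
The remaining 2 must be deranged: !2 = 1.
Total: 55 × 1 = 55.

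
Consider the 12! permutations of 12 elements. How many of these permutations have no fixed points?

176214841

!12 is the nearest integer to 12!/e.
12! = 479001600, and 479001600/e ≈ 176214840.93, so !12 = 176214841.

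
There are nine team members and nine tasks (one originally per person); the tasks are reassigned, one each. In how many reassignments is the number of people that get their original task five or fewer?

362675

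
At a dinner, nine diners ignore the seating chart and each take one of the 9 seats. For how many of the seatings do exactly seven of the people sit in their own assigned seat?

Choose which 7 of the 9 are fixed: C(9,7) = 36.
The other 2 form a derangement: !2 = 1.
Total: 36 × 1 = 36.

36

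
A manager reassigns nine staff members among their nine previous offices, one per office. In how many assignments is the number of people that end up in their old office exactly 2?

66744

Pick the 2 fixed positions: C(9,2) = 36 ways.
The other 7 form a derangement: !7 = 1854.
Total: 36 × 1854 = 66744.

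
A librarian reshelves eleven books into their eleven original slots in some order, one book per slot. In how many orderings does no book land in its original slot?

!11 = 11! · Σ_{k=0}^{11} (-1)^k/k!
= 11! - 11!/1! + 11!/2! - 11!/3! + 11!/4! - 11!/5! + 11!/6! - 11!/7! + 11!/8! - 11!/9! + 11!/10! - 11!/11!
= 39916800 - 39916800 + 19958400 - 6652800 + 1663200 - 332640 + 55440 - 7920 + 990 - 110 + 11 - 1
= 14684570

14684570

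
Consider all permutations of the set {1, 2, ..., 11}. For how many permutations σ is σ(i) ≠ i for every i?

Use !n = (n-1)(!(n-1) + !(n-2)).
!11 = 10·(1334961 + 133496) = 10·1468457 = 14684570

14684570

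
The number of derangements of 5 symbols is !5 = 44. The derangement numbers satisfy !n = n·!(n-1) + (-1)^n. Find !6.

265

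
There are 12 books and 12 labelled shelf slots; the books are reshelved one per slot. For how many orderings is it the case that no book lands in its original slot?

176214841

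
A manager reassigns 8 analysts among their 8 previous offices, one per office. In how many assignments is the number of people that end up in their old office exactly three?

2464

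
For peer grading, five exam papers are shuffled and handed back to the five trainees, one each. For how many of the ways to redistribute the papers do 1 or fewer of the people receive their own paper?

89

Sum C(5,i)·!(5-i) for i = 0..1:
  i=0: C(5,0)·!5 = 1·44 = 44
  i=1: C(5,1)·!4 = 5·9 = 45
Total = 89.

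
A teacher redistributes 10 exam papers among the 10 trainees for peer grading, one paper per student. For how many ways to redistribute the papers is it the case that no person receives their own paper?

1334961

Recurrence: !10 = 10·!9 + (-1)^10.
!10 = 10·133496 + 1 = 1334961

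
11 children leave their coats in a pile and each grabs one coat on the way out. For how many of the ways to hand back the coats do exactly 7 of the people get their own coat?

Pick the 7 fixed positions: C(11,7) = 330 ways.
The remaining 4 must be deranged: !4 = 9.
Total: 330 × 9 = 2970.

2970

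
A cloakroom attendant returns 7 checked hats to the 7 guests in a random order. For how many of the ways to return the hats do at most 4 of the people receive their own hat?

5018

Sum C(7,i)·!(7-i) for i = 0..4:
  i=0: C(7,0)·!7 = 1·1854 = 1854
  i=1: C(7,1)·!6 = 7·265 = 1855
  i=2: C(7,2)·!5 = 21·44 = 924
  i=3: C(7,3)·!4 = 35·9 = 315
  i=4: C(7,4)·!3 = 35·2 = 70
Total = 5018.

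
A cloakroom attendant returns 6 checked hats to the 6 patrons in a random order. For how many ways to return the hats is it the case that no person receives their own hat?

265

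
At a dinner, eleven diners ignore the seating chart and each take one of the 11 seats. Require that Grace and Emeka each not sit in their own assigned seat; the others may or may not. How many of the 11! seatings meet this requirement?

Inclusion-exclusion on the 2 forbidden self-matches:
Σ_{j=0}^{2} (-1)^j C(2,j)(11-j)!
= C(2,0)·11! - C(2,1)·10! + C(2,2)·9!
= 39916800 - 7257600 + 362880
= 33022080

33022080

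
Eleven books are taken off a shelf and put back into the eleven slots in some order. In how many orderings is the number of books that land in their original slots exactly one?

14684571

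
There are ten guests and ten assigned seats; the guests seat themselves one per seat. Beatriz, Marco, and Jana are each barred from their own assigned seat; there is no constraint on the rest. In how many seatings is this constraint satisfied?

2656080

Let A_j be the event that the j-th constrained one is fixed. By inclusion-exclusion over the 3 events:
Σ_{j=0}^{3} (-1)^j C(3,j)(10-j)!
= C(3,0)·10! - C(3,1)·9! + C(3,2)·8! - C(3,3)·7!
= 3628800 - 1088640 + 120960 - 5040
= 2656080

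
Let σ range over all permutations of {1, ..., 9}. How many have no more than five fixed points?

362675

Sum C(9,i)·!(9-i) for i = 0..5:
  i=0: C(9,0)·!9 = 1·133496 = 133496
  i=1: C(9,1)·!8 = 9·14833 = 133497
  i=2: C(9,2)·!7 = 36·1854 = 66744
  i=3: C(9,3)·!6 = 84·265 = 22260
  i=4: C(9,4)·!5 = 126·44 = 5544
  i=5: C(9,5)·!4 = 126·9 = 1134
Total = 362675.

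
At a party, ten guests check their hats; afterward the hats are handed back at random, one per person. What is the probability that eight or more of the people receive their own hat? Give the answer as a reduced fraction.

23/1814400

Favorable outcomes: Σ_{i≥8} C(10,i)·!(10-i) = 45·1 + 10·0 + 1·1 = 46.
Total outcomes: 10! = 3628800.
Probability = 46/3628800 = 23/1814400.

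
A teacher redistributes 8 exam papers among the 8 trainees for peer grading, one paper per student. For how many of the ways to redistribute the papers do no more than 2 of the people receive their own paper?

37085

Sum C(8,i)·!(8-i) for i = 0..2:
  i=0: C(8,0)·!8 = 1·14833 = 14833
  i=1: C(8,1)·!7 = 8·1854 = 14832
  i=2: C(8,2)·!6 = 28·265 = 7420
Total = 37085.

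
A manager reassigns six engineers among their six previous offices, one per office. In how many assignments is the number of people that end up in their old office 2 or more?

# with exactly i fixed is C(6,i)·!(6-i); sum over i=2..6:
  i=2: C(6,2)·!4 = 15·9 = 135
  i=3: C(6,3)·!3 = 20·2 = 40
  i=4: C(6,4)·!2 = 15·1 = 15
  i=5: C(6,5)·!1 = 6·0 = 0
  i=6: C(6,6)·!0 = 1·1 = 1
Total = 191.

191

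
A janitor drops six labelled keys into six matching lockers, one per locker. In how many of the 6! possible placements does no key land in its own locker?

!6 = 6! · Σ_{k=0}^{6} (-1)^k/k!
= 6! - 6!/1! + 6!/2! - 6!/3! + 6!/4! - 6!/5! + 6!/6!
= 720 - 720 + 360 - 120 + 30 - 6 + 1
= 265

265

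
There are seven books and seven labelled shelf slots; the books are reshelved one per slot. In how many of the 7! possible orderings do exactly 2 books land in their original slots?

924

Pick the 2 fixed positions: C(7,2) = 21 ways.
The remaining 5 must be deranged: !5 = 44.
Total: 21 × 44 = 924.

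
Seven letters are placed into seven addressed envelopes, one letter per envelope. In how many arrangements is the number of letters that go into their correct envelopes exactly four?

70

Choose which 4 of the 7 are fixed: C(7,4) = 35.
The remaining 3 must be deranged: !3 = 2.
Total: 35 × 2 = 70.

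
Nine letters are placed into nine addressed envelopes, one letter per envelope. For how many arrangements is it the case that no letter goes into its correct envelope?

133496

The subfactorial !9 = [9!/e] (nearest integer).
9! = 362880, and 362880/e ≈ 133496.09, so !9 = 133496.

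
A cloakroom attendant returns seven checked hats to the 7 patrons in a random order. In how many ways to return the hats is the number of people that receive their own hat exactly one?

Pick the single fixed position: C(7,1) = 7 ways.
The other 6 form a derangement: !6 = 265.
Total: 7 × 265 = 1855.

1855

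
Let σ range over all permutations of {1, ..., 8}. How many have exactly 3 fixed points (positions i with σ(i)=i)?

Choose which 3 of the 8 are fixed: C(8,3) = 56.
The remaining 5 must be deranged: !5 = 44.
Total: 56 × 44 = 2464.

2464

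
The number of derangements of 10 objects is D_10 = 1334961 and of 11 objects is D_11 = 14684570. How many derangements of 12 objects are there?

D_12 = (12-1)·(D_11 + D_10) = 11·(14684570 + 1334961) = 11·16019531 = 176214841.

176214841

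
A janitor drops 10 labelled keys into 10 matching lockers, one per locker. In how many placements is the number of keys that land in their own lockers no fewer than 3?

291394

# with exactly i fixed is C(10,i)·!(10-i); sum over i=3..10:
  i=3: C(10,3)·!7 = 120·1854 = 222480
  i=4: C(10,4)·!6 = 210·265 = 55650
  i=5: C(10,5)·!5 = 252·44 = 11088
  i=6: C(10,6)·!4 = 210·9 = 1890
  i=7: C(10,7)·!3 = 120·2 = 240
  i=8: C(10,8)·!2 = 45·1 = 45
  i=9: C(10,9)·!1 = 10·0 = 0
  i=10: C(10,10)·!0 = 1·1 = 1
Total = 291394.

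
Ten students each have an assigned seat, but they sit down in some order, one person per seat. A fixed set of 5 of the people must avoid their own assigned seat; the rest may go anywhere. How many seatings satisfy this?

2170680

Inclusion-exclusion on the 5 forbidden self-matches:
Σ_{j=0}^{5} (-1)^j C(5,j)(10-j)!
= C(5,0)·10! - C(5,1)·9! + C(5,2)·8! - C(5,3)·7! + C(5,4)·6! - C(5,5)·5!
= 3628800 - 1814400 + 403200 - 50400 + 3600 - 120
= 2170680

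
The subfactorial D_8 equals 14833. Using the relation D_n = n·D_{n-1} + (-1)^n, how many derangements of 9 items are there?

D_9 = 9·14833 - 1 = 133496.

133496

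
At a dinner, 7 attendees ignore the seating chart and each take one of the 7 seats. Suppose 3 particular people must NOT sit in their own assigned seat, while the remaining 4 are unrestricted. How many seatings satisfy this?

3216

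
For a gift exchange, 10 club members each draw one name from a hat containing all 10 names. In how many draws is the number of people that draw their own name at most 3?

3559886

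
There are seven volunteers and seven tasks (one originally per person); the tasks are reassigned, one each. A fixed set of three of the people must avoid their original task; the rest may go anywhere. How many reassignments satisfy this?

3216

Let A_j be the event that the j-th constrained one is fixed. By inclusion-exclusion over the 3 events:
Σ_{j=0}^{3} (-1)^j C(3,j)(7-j)!
= C(3,0)·7! - C(3,1)·6! + C(3,2)·5! - C(3,3)·4!
= 5040 - 2160 + 360 - 24
= 3216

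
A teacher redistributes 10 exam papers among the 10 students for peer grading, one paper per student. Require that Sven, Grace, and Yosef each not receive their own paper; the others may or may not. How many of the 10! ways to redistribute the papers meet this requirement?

Inclusion-exclusion on the 3 forbidden self-matches:
Σ_{j=0}^{3} (-1)^j C(3,j)(10-j)!
= C(3,0)·10! - C(3,1)·9! + C(3,2)·8! - C(3,3)·7!
= 3628800 - 1088640 + 120960 - 5040
= 2656080

2656080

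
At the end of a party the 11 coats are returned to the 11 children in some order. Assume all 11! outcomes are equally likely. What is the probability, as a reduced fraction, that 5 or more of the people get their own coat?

73057/19958400

Favorable outcomes: Σ_{i≥5} C(11,i)·!(11-i) = 462·265 + 462·44 + 330·9 + 165·2 + 55·1 + 11·0 + 1·1 = 146114.
Total outcomes: 11! = 39916800.
Probability = 146114/39916800 = 73057/19958400.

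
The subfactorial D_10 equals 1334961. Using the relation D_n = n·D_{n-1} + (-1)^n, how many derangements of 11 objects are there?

14684570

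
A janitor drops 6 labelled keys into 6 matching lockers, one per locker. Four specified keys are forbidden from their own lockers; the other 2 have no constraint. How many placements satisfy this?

Inclusion-exclusion on the 4 forbidden self-matches:
Σ_{j=0}^{4} (-1)^j C(4,j)(6-j)!
= C(4,0)·6! - C(4,1)·5! + C(4,2)·4! - C(4,3)·3! + C(4,4)·2!
= 720 - 480 + 144 - 24 + 2
= 362

362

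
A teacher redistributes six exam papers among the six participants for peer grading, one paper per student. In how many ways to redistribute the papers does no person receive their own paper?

Recurrence: !6 = 6·!5 + (-1)^6.
!6 = 6·44 + 1 = 265

265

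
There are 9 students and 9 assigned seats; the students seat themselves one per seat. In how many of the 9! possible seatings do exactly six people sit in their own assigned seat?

168

Choose which 6 of the 9 are fixed: C(9,6) = 84.
The remaining 3 must be deranged: !3 = 2.
Total: 84 × 2 = 168.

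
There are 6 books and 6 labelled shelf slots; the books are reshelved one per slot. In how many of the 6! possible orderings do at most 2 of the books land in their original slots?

# with exactly i fixed is C(6,i)·!(6-i); sum over i=0..2:
  i=0: C(6,0)·!6 = 1·265 = 265
  i=1: C(6,1)·!5 = 6·44 = 264
  i=2: C(6,2)·!4 = 15·9 = 135
Total = 664.

664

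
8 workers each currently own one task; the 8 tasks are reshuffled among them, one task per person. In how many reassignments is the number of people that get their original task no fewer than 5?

Sum C(8,i)·!(8-i) for i = 5..8:
  i=5: C(8,5)·!3 = 56·2 = 112
  i=6: C(8,6)·!2 = 28·1 = 28
  i=7: C(8,7)·!1 = 8·0 = 0
  i=8: C(8,8)·!0 = 1·1 = 1
Total = 141.

141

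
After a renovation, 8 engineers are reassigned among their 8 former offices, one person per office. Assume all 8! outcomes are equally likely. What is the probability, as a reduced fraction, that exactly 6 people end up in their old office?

1/1440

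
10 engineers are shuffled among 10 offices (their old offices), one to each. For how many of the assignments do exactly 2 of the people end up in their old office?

Choose which 2 of the 10 are fixed: C(10,2) = 45.
The other 8 form a derangement: !8 = 14833.
Total: 45 × 14833 = 667485.

667485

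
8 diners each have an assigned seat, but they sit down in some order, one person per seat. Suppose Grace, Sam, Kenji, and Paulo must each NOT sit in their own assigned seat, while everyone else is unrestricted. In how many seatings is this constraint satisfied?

24024

Inclusion-exclusion on the 4 forbidden self-matches:
Σ_{j=0}^{4} (-1)^j C(4,j)(8-j)!
= C(4,0)·8! - C(4,1)·7! + C(4,2)·6! - C(4,3)·5! + C(4,4)·4!
= 40320 - 20160 + 4320 - 480 + 24
= 24024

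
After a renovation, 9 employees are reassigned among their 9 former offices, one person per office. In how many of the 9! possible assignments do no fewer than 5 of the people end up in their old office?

1339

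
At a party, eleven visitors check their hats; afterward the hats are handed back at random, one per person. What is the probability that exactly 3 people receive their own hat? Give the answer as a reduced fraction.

Favorable outcomes: C(11,3)·!8 = 165·14833 = 2447445.
Total outcomes: 11! = 39916800.
Probability = 2447445/39916800 = 2119/34560.

2119/34560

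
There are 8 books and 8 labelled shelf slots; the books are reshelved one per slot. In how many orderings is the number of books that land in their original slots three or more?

3235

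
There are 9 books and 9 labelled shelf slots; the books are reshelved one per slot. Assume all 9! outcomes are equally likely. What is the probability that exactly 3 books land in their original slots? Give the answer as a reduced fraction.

53/864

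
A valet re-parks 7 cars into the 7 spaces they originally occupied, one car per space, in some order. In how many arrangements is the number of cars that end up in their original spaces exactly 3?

Choose which 3 of the 7 are fixed: C(7,3) = 35.
The remaining 4 must be deranged: !4 = 9.
Total: 35 × 9 = 315.

315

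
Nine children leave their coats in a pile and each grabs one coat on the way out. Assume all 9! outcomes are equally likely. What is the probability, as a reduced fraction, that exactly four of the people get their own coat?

Favorable outcomes: C(9,4)·!5 = 126·44 = 5544.
Total outcomes: 9! = 362880.
Probability = 5544/362880 = 11/720.

11/720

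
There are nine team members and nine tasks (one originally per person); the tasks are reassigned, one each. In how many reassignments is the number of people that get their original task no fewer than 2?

95887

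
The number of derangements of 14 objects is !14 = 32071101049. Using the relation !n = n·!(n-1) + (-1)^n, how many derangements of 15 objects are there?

!15 = 15·32071101049 - 1 = 481066515734.

481066515734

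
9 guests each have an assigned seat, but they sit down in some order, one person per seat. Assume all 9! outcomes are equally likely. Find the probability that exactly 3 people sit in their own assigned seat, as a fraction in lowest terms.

53/864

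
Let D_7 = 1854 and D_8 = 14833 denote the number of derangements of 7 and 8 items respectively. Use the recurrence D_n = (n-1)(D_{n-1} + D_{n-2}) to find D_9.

D_9 = (9-1)·(D_8 + D_7) = 8·(14833 + 1854) = 8·16687 = 133496.

133496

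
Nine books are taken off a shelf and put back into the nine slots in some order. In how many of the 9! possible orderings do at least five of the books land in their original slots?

1339

Sum C(9,i)·!(9-i) for i = 5..9:
  i=5: C(9,5)·!4 = 126·9 = 1134
  i=6: C(9,6)·!3 = 84·2 = 168
  i=7: C(9,7)·!2 = 36·1 = 36
  i=8: C(9,8)·!1 = 9·0 = 0
  i=9: C(9,9)·!0 = 1·1 = 1
Total = 1339.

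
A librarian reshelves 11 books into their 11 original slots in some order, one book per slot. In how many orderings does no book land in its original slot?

14684570

!11 is the nearest integer to 11!/e.
11! = 39916800, and 39916800/e ≈ 14684570.08, so !11 = 14684570.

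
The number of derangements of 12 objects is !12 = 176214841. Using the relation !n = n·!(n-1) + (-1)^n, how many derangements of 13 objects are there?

2290792932

!13 = 13·176214841 - 1 = 2290792932.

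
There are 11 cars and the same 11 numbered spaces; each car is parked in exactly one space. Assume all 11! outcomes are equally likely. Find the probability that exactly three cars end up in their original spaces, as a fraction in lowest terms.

2119/34560

Favorable outcomes: C(11,3)·!8 = 165·14833 = 2447445.
Total outcomes: 11! = 39916800.
Probability = 2447445/39916800 = 2119/34560.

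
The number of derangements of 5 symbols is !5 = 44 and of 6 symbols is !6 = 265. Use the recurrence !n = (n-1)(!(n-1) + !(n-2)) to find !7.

1854

!7 = (7-1)·(!6 + !5) = 6·(265 + 44) = 6·309 = 1854.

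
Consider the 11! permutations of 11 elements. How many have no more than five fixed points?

39893116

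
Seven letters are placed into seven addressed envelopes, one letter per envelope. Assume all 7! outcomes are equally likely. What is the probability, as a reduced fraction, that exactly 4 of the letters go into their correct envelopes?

1/72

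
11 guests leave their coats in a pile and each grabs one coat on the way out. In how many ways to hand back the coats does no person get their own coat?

14684570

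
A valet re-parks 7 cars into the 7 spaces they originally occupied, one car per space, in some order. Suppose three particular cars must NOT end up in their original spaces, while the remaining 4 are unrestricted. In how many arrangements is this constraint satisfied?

3216

Inclusion-exclusion on the 3 forbidden self-matches:
Σ_{j=0}^{3} (-1)^j C(3,j)(7-j)!
= C(3,0)·7! - C(3,1)·6! + C(3,2)·5! - C(3,3)·4!
= 5040 - 2160 + 360 - 24
= 3216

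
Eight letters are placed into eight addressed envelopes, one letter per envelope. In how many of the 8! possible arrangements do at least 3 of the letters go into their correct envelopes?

# with exactly i fixed is C(8,i)·!(8-i); sum over i=3..8:
  i=3: C(8,3)·!5 = 56·44 = 2464
  i=4: C(8,4)·!4 = 70·9 = 630
  i=5: C(8,5)·!3 = 56·2 = 112
  i=6: C(8,6)·!2 = 28·1 = 28
  i=7: C(8,7)·!1 = 8·0 = 0
  i=8: C(8,8)·!0 = 1·1 = 1
Total = 3235.

3235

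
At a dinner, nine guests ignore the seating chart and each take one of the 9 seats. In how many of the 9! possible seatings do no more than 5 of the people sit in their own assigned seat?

362675

Sum C(9,i)·!(9-i) for i = 0..5:
  i=0: C(9,0)·!9 = 1·133496 = 133496
  i=1: C(9,1)·!8 = 9·14833 = 133497
  i=2: C(9,2)·!7 = 36·1854 = 66744
  i=3: C(9,3)·!6 = 84·265 = 22260
  i=4: C(9,4)·!5 = 126·44 = 5544
  i=5: C(9,5)·!4 = 126·9 = 1134
Total = 362675.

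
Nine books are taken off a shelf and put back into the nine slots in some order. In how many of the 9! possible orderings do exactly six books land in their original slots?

168

Pick the 6 fixed positions: C(9,6) = 84 ways.
The remaining 3 must be deranged: !3 = 2.
Total: 84 × 2 = 168.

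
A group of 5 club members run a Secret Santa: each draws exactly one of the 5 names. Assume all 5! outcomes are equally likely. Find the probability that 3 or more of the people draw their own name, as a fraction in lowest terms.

Favorable outcomes: Σ_{i≥3} C(5,i)·!(5-i) = 10·1 + 5·0 + 1·1 = 11.
Total outcomes: 5! = 120.
Probability = 11/120 = 11/120.

11/120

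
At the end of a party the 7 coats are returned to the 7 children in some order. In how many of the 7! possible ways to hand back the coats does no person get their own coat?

The subfactorial !7 = [7!/e] (nearest integer).
7! = 5040, and 5040/e ≈ 1854.11, so !7 = 1854.

1854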